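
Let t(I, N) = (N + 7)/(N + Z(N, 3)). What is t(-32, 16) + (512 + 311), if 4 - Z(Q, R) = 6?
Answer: 11545/14 ≈ 824.64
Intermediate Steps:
Z(Q, R) = -2 (Z(Q, R) = 4 - 1*6 = 4 - 6 = -2)
t(I, N) = (7 + N)/(-2 + N) (t(I, N) = (N + 7)/(N - 2) = (7 + N)/(-2 + N))
t(-32, 16) + (512 + 311) = (7 + 16)/(-2 + 16) + (512 + 311) = 23/14 + 823 = 11545/14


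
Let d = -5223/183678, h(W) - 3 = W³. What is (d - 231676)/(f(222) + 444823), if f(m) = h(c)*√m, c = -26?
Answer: -6309634776481491/7917232529224766 - 249265914593241*√222/7917232529224766 ≈ -1.2661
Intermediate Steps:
h(W) = 3 + W³
d = -1741/61226 (d = -5223*1/183678 = -1741/61226 ≈ -0.028436)
f(m) = -17573*√m (f(m) = (3 + (-26)³)*√m = (3 - 17576)*√m = -17573*√m)
(d - 231676)/(f(222) + 444823) = (-1741/61226 - 231676)/(-17573*√222 + 444823) = -14184596517/(61226*(444823 - 17573*√222))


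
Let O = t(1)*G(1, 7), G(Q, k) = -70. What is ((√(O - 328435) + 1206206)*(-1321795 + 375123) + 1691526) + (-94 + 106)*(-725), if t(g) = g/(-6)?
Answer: -1141879763606 - 12306736*I*√17490/3 ≈ -1.1419e+12 - 5.4252e+8*I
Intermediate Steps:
t(g) = -g/6 (t(g) = g*(-⅙) = -g/6)
O = 35/3 (O = -⅙*1*(-70) = -⅙*(-70) = 35/3 ≈ 11.667)
((√(O - 328435) + 1206206)*(-1321795 + 375123) + 1691526) + (-94 + 106)*(-725) = ((√(35/3 - 328435) + 1206206)*(-1321795 + 375123) + 1691526) + (-94 + 106)*(-725) = ((√(-985270/3) + 1206206)*(-946672) + 1691526) + 12*(-725) = ((13*I*√17490/3 + 1206206)*(-946672) + 1691526) - 8700 = ((1206206 + 13*I*√17490/3)*(-946672) + 1691526) - 8700 = ((-1141881446432 - 12306736*I*√17490/3) + 1691526) - 8700 = (-1141879754906 - 12306736*I*√17490/3) - 8700 = -1141879763606 - 12306736*I*√17490/3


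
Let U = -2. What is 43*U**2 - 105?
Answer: 67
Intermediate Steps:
43*U**2 - 105 = 43*(-2)**2 - 105 = 43*4 - 105 = 172 - 105 = 67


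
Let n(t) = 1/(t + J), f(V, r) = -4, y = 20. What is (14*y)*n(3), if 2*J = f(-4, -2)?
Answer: 280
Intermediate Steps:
J = -2 (J = (1/2)*(-4) = -2)
n(t) = 1/(-2 + t) (n(t) = 1/(t - 2) = 1/(-2 + t))
(14*y)*n(3) = (14*20)/(-2 + 3) = 280/1 = 280*1 = 280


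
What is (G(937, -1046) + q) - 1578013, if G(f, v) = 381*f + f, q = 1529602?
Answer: 309523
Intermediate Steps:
G(f, v) = 382*f
(G(937, -1046) + q) - 1578013 = (382*937 + 1529602) - 1578013 = (357934 + 1529602) - 1578013 = 1887536 - 1578013 = 309523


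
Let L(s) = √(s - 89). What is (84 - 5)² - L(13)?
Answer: 6241 - 2*I*√19 ≈ 6241.0 - 8.7178*I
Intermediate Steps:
L(s) = √(-89 + s)
(84 - 5)² - L(13) = (84 - 5)² - √(-89 + 13) = 79² - √(-76) = 6241 - 2*I*√19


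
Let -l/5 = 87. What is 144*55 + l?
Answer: 7485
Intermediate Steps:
l = -435 (l = -5*87 = -435)
144*55 + l = 144*55 - 435 = 7920 - 435 = 7485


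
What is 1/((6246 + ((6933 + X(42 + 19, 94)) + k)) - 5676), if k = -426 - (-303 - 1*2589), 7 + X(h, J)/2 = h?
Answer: 1/10077 ≈ 9.9236e-5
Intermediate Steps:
X(h, J) = -14 + 2*h
k = 2466 (k = -426 - (-303 - 2589) = -426 - 1*(-2892) = -426 + 2892 = 2466)
1/((6246 + ((6933 + X(42 + 19, 94)) + k)) - 5676) = 1/((6246 + ((6933 + (-14 + 2*(42 + 19))) + 2466)) - 5676) = 1/((6246 + ((6933 + (-14 + 2*61)) + 2466)) - 5676) = 1/((6246 + ((6933 + (-14 + 122)) + 2466)) - 5676) = 1/((6246 + ((6933 + 108) + 2466)) - 5676) = 1/((6246 + (7041 + 2466)) - 5676) = 1/((6246 + 9507) - 5676) = 1/(15753 - 5676) = 1/10077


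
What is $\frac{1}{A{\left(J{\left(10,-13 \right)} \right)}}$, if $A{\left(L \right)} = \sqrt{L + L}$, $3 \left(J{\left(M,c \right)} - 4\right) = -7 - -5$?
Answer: $\frac{\sqrt{15}}{10} \approx 0.3873$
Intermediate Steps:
$J{\left(M,c \right)} = \frac{10}{3}$ ($J{\left(M,c \right)} = 4 + \frac{-7 - -5}{3} = 4 + \frac{-7 + 5}{3} = 4 + \frac{1}{3} \left(-2\right) = 4 - \frac{2}{3} = \frac{10}{3}$)
$A{\left(L \right)} = \sqrt{2} \sqrt{L}$ ($A{\left(L \right)} = \sqrt{2 L} = \sqrt{2} \sqrt{L}$)
$\frac{1}{A{\left(J{\left(10,-13 \right)} \right)}} = \frac{1}{\sqrt{2} \sqrt{\frac{10}{3}}} = \frac{1}{\sqrt{2} \frac{\sqrt{30}}{3}} = \frac{1}{\frac{2}{3} \sqrt{15}} = \frac{\sqrt{15}}{10}$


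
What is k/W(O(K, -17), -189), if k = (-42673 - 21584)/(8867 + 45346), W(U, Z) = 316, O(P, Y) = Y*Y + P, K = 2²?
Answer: -21419/5710436 ≈ -0.0037509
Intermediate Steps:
K = 4
O(P, Y) = P + Y² (O(P, Y) = Y² + P = P + Y²)
k = -21419/18071 (k = -64257/54213 = -64257*1/54213 = -21419/18071 ≈ -1.1853)
k/W(O(K, -17), -189) = -21419/18071/316 = -21419/18071*1/316 = -21419/5710436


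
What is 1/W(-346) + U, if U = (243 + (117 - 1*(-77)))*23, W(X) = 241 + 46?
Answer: 2884638/287 ≈ 10051.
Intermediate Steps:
W(X) = 287
U = 10051 (U = (243 + (117 + 77))*23 = (243 + 194)*23 = 437*23 = 10051)
1/W(-346) + U = 1/287 + 10051 = 2884638/287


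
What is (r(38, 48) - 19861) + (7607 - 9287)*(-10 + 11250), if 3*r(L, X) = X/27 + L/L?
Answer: -510382622/27 ≈ -1.8903e+7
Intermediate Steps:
r(L, X) = ⅓ + X/81 (r(L, X) = (X/27 + L/L)/3 = (X*(1/27) + 1)/3 = (X/27 + 1)/3 = (1 + X/27)/3 = ⅓ + X/81)
(r(38, 48) - 19861) + (7607 - 9287)*(-10 + 11250) = ((⅓ + (1/81)*48) - 19861) + (7607 - 9287)*(-10 + 11250) = ((⅓ + 16/27) - 19861) - 1680*11240 = (25/27 - 19861) - 18883200 = -536222/27 - 18883200 = -510382622/27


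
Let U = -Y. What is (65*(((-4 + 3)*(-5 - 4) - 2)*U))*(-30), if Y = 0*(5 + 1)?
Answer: 0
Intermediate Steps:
Y = 0 (Y = 0*6 = 0)
U = 0 (U = -1*0 = 0)
(65*(((-4 + 3)*(-5 - 4) - 2)*U))*(-30) = (65*(((-4 + 3)*(-5 - 4) - 2)*0))*(-30) = (65*((-1*(-9) - 2)*0))*(-30) = (65*((9 - 2)*0))*(-30) = (65*(7*0))*(-30) = (65*0)*(-30) = 0*(-30) = 0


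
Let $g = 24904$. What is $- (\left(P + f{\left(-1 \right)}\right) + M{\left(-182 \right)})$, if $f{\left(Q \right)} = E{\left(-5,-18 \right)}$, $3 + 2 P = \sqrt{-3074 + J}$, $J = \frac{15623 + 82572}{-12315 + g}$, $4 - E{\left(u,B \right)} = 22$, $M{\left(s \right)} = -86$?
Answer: $\frac{211}{2} - \frac{i \sqrt{485940322299}}{25178} \approx 105.5 - 27.687 i$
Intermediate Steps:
$E{\left(u,B \right)} = -18$ ($E{\left(u,B \right)} = 4 - 22 = -18$)
$J = \frac{98195}{12589}$ ($J = \frac{15623 + 82572}{-12315 + 24904} = \frac{98195}{12589} \approx 7.8001$)
$P = - \frac{3}{2} + \frac{i \sqrt{485940322299}}{25178}$ ($P = - \frac{3}{2} + \frac{\sqrt{-3074 + \frac{98195}{12589}}}{2} = - \frac{3}{2} + \frac{\sqrt{- \frac{38600391}{12589}}}{2} = - \frac{3}{2} + \frac{\frac{1}{12589} i \sqrt{485940322299}}{2} = - \frac{3}{2} + \frac{i \sqrt{485940322299}}{25178} \approx -1.5 + 27.687 i$)
$f{\left(Q \right)} = -18$
$- (\left(P + f{\left(-1 \right)}\right) + M{\left(-182 \right)}) = - (\left(\left(- \frac{3}{2} + \frac{i \sqrt{485940322299}}{25178}\right) - 18\right) - 86) = - (\left(- \frac{39}{2} + \frac{i \sqrt{485940322299}}{25178}\right) - 86) = - (- \frac{211}{2} + \frac{i \sqrt{485940322299}}{25178}) = \frac{211}{2} - \frac{i \sqrt{485940322299}}{25178}$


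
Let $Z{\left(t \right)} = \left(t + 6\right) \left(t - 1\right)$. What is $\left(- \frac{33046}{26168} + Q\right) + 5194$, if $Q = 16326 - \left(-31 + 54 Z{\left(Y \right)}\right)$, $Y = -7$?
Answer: $\frac{276304473}{13084} \approx 21118.0$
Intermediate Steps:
$Z{\left(t \right)} = \left(-1 + t\right) \left(6 + t\right)$ ($Z{\left(t \right)} = \left(6 + t\right) \left(-1 + t\right) = \left(-1 + t\right) \left(6 + t\right)$)
$Q = 15925$ ($Q = 16326 + \left(31 - 54 \left(-6 + \left(-7\right)^{2} + 5 \left(-7\right)\right)\right) = 16326 + \left(31 - 54 \left(-6 + 49 - 35\right)\right) = 16326 + \left(31 - 432\right) = 16326 - 401 = 15925$)
$\left(- \frac{33046}{26168} + Q\right) + 5194 = \left(- \frac{33046}{26168} + 15925\right) + 5194 = \left(\left(-33046\right) \frac{1}{26168} + 15925\right) + 5194 = \left(- \frac{16523}{13084} + 15925\right) + 5194 = \frac{208346177}{13084} + 5194 = \frac{276304473}{13084}$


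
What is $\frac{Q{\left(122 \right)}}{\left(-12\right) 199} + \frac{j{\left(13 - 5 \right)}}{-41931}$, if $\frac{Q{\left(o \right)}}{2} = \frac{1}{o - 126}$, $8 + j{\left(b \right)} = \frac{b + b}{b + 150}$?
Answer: $\frac{699197}{1757859336} \approx 0.00039775$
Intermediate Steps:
$j{\left(b \right)} = -8 + \frac{2 b}{150 + b}$ ($j{\left(b \right)} = -8 + \frac{b + b}{b + 150} = -8 + \frac{2 b}{150 + b}$)
$Q{\left(o \right)} = \frac{2}{-126 + o}$ ($Q{\left(o \right)} = \frac{2}{o - 126} = \frac{2}{-126 + o}$)
$\frac{Q{\left(122 \right)}}{\left(-12\right) 199} + \frac{j{\left(13 - 5 \right)}}{-41931} = \frac{2 \frac{1}{-126 + 122}}{\left(-12\right) 199} + \frac{6 \frac{1}{150 + \left(13 - 5\right)} \left(-200 - \left(13 - 5\right)\right)}{-41931} = \frac{2 \frac{1}{-4}}{-2388} + \frac{6 \left(-200 - 8\right)}{150 + 8} \left(- \frac{1}{41931}\right) = 2 \left(- \frac{1}{4}\right) \left(- \frac{1}{2388}\right) + \frac{6 \left(-200 - 8\right)}{158} \left(- \frac{1}{41931}\right) = \left(- \frac{1}{2}\right) \left(- \frac{1}{2388}\right) + 6 \cdot \frac{1}{158} \left(-208\right) \left(- \frac{1}{41931}\right) = \frac{1}{4776} - - \frac{208}{1104183} = \frac{1}{4776} + \frac{208}{1104183} = \frac{699197}{1757859336}$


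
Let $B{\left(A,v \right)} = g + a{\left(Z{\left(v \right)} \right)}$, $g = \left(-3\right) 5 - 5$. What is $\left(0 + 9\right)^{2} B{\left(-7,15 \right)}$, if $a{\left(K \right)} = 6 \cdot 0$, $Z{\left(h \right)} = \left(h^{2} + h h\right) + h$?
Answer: $-1620$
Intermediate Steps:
$Z{\left(h \right)} = h + 2 h^{2}$ ($Z{\left(h \right)} = \left(h^{2} + h^{2}\right) + h = 2 h^{2} + h = h + 2 h^{2}$)
$a{\left(K \right)} = 0$
$g = -20$ ($g = -15 - 5 = -20$)
$B{\left(A,v \right)} = -20$ ($B{\left(A,v \right)} = -20 + 0 = -20$)
$\left(0 + 9\right)^{2} B{\left(-7,15 \right)} = \left(0 + 9\right)^{2} \left(-20\right) = 9^{2} \left(-20\right) = 81 \left(-20\right) = -1620$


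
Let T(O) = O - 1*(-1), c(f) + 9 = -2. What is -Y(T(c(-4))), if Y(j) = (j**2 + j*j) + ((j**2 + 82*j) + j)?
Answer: 530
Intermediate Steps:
c(f) = -11 (c(f) = -9 - 2 = -11)
T(O) = 1 + O (T(O) = O + 1 = 1 + O)
Y(j) = 3*j**2 + 83*j (Y(j) = (j**2 + j**2) + (j**2 + 83*j) = 2*j**2 + (j**2 + 83*j) = 3*j**2 + 83*j)
-Y(T(c(-4))) = -(1 - 11)*(83 + 3*(1 - 11)) = -(-10)*(83 + 3*(-10)) = -(-10)*(83 - 30) = -(-10)*53 = -1*(-530) = 530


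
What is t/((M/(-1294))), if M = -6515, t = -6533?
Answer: -8453702/6515 ≈ -1297.6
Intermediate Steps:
t/((M/(-1294))) = -6533/((-6515/(-1294))) = -6533/((-6515*(-1/1294))) = -6533/6515/1294 = -6533*1294/6515 = -8453702/6515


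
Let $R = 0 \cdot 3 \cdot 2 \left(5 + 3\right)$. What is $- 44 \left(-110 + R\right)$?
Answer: $4840$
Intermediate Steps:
$R = 0$ ($R = 0 \cdot 2 \cdot 8 = 0 \cdot 8 = 0$)
$- 44 \left(-110 + R\right) = - 44 \left(-110 + 0\right) = \left(-44\right) \left(-110\right) = 4840$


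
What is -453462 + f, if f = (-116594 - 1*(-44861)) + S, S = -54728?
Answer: -579923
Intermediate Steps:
f = -126461 (f = (-116594 - 1*(-44861)) - 54728 = (-116594 + 44861) - 54728 = -71733 - 54728 = -126461)
-453462 + f = -453462 - 126461 = -579923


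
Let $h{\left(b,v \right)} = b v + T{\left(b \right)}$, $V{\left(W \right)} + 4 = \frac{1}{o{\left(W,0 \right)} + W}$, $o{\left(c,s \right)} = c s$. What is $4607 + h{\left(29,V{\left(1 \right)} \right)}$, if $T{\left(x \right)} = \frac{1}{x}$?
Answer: $\frac{131081}{29} \approx 4520.0$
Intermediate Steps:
$V{\left(W \right)} = -4 + \frac{1}{W}$ ($V{\left(W \right)} = -4 + \frac{1}{W 0 + W} = -4 + \frac{1}{0 + W} = -4 + \frac{1}{W}$)
$h{\left(b,v \right)} = \frac{1}{b} + b v$ ($h{\left(b,v \right)} = b v + \frac{1}{b} = \frac{1}{b} + b v$)
$4607 + h{\left(29,V{\left(1 \right)} \right)} = 4607 + \left(\frac{1}{29} + 29 \left(-4 + 1^{-1}\right)\right) = 4607 + \left(\frac{1}{29} + 29 \left(-4 + 1\right)\right) = 4607 + \left(\frac{1}{29} + 29 \left(-3\right)\right) = 4607 + \left(\frac{1}{29} - 87\right) = 4607 - \frac{2522}{29} = \frac{131081}{29}$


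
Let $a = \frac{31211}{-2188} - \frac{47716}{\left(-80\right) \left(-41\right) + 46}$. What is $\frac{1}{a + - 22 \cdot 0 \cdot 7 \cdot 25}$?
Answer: $- \frac{3638644}{104105197} \approx -0.034952$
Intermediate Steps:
$a = - \frac{104105197}{3638644}$ ($a = 31211 \left(- \frac{1}{2188}\right) - \frac{47716}{3280 + 46} = - \frac{31211}{2188} - \frac{47716}{3326} = - \frac{31211}{2188} - \frac{23858}{1663} = - \frac{104105197}{3638644} \approx -28.611$)
$\frac{1}{a + - 22 \cdot 0 \cdot 7 \cdot 25} = \frac{1}{- \frac{104105197}{3638644} + - 22 \cdot 0 \cdot 7 \cdot 25} = \frac{1}{- \frac{104105197}{3638644} + \left(-22\right) 0 \cdot 25} = \frac{1}{- \frac{104105197}{3638644} + 0 \cdot 25} = \frac{1}{- \frac{104105197}{3638644} + 0} = \frac{1}{- \frac{104105197}{3638644}} = - \frac{3638644}{104105197}$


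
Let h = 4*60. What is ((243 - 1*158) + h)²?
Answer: 105625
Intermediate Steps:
h = 240
((243 - 1*158) + h)² = ((243 - 1*158) + 240)² = ((243 - 158) + 240)² = (85 + 240)² = 325² = 105625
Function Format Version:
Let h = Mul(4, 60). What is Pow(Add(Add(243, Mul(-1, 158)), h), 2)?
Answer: 105625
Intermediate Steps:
h = 240
Pow(Add(Add(243, Mul(-1, 158)), h), 2) = Pow(Add(Add(243, Mul(-1, 158)), 240), 2) = Pow(Add(Add(243, -158), 240), 2) = Pow(Add(85, 240), 2) = Pow(325, 2) = 105625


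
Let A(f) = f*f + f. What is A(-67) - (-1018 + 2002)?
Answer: 3438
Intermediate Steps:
A(f) = f + f² (A(f) = f² + f = f + f²)
A(-67) - (-1018 + 2002) = -67*(1 - 67) - (-1018 + 2002) = -67*(-66) - 1*984 = 4422 - 984 = 3438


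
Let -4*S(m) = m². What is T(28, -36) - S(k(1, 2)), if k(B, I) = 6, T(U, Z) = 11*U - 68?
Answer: 249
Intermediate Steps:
T(U, Z) = -68 + 11*U
S(m) = -m²/4
T(28, -36) - S(k(1, 2)) = (-68 + 11*28) - (-1)*6²/4 = (-68 + 308) - (-1)*36/4 = 240 - 1*(-9) = 240 + 9 = 249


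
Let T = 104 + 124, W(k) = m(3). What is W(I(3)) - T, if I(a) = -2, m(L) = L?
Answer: -225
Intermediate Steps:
W(k) = 3
T = 228
W(I(3)) - T = 3 - 1*228 = 3 - 228 = -225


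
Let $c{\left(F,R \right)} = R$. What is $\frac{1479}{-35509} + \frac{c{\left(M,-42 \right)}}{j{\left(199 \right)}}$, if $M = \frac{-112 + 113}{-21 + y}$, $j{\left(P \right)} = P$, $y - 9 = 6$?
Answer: $- \frac{1785699}{7066291} \approx -0.25271$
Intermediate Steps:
$y = 15$ ($y = 9 + 6 = 15$)
$M = - \frac{1}{6}$ ($M = \frac{-112 + 113}{-21 + 15} = 1 \frac{1}{-6} = 1 \left(- \frac{1}{6}\right) = - \frac{1}{6} \approx -0.16667$)
$\frac{1479}{-35509} + \frac{c{\left(M,-42 \right)}}{j{\left(199 \right)}} = \frac{1479}{-35509} - \frac{42}{199} = 1479 \left(- \frac{1}{35509}\right) - \frac{42}{199} = - \frac{1479}{35509} - \frac{42}{199} = - \frac{1785699}{7066291}$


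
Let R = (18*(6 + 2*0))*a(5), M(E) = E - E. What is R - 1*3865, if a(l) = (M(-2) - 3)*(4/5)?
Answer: -20621/5 ≈ -4124.2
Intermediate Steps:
M(E) = 0
a(l) = -12/5 (a(l) = (0 - 3)*(4/5) = -12/5)
R = -1296/5 (R = (18*(6 + 2*0))*(-12/5) = (18*(6 + 0))*(-12/5) = (18*6)*(-12/5) = 108*(-12/5) = -1296/5 ≈ -259.20)
R - 1*3865 = -1296/5 - 1*3865 = -1296/5 - 3865 = -20621/5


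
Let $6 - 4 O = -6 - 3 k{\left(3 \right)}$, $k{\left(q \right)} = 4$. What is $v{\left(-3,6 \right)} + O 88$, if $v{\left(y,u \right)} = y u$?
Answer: $510$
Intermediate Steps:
$v{\left(y,u \right)} = u y$
$O = 6$ ($O = \frac{3}{2} - \frac{-6 - 12}{4} = \frac{3}{2} - - \frac{9}{2} = \frac{3}{2} + \frac{9}{2} = 6$)
$v{\left(-3,6 \right)} + O 88 = 6 \left(-3\right) + 6 \cdot 88 = -18 + 528 = 510$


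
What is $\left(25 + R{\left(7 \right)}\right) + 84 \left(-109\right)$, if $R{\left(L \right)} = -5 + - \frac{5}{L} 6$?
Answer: $- \frac{63982}{7} \approx -9140.3$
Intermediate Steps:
$R{\left(L \right)} = -5 - \frac{30}{L}$
$\left(25 + R{\left(7 \right)}\right) + 84 \left(-109\right) = \left(25 - \left(5 + \frac{30}{7}\right)\right) + 84 \left(-109\right) = \left(25 - \frac{65}{7}\right) - 9156 = \frac{110}{7} - 9156 = - \frac{63982}{7}$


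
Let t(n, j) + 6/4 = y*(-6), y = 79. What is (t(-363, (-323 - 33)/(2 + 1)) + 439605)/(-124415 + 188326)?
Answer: 878259/127822 ≈ 6.8710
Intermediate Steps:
t(n, j) = -951/2 (t(n, j) = -3/2 + 79*(-6) = -3/2 - 474 = -951/2)
(t(-363, (-323 - 33)/(2 + 1)) + 439605)/(-124415 + 188326) = (-951/2 + 439605)/(-124415 + 188326) = (878259/2)/63911 = (878259/2)*(1/63911) = 878259/127822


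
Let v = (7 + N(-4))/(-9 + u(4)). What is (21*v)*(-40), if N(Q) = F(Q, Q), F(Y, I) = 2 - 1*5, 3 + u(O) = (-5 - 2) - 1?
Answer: 168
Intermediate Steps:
u(O) = -11 (u(O) = -3 + ((-5 - 2) - 1) = -3 + (-7 - 1) = -3 - 8 = -11)
F(Y, I) = -3 (F(Y, I) = 2 - 5 = -3)
N(Q) = -3
v = -⅕ (v = (7 - 3)/(-9 - 11) = 4/(-20) = 4*(-1/20) = -⅕ ≈ -0.20000)
(21*v)*(-40) = (21*(-⅕))*(-40) = -21/5*(-40) = 168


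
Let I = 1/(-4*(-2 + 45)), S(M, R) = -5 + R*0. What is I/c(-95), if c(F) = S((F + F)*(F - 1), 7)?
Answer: 1/860 ≈ 0.0011628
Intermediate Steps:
S(M, R) = -5 (S(M, R) = -5 + 0 = -5)
c(F) = -5
I = -1/172 (I = 1/(-4*43) = 1/(-172) = -1/172 ≈ -0.0058140)
I/c(-95) = -1/172/(-5) = -1/172*(-⅕) = 1/860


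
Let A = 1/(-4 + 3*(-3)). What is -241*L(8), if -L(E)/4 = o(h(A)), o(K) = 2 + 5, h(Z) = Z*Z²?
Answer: 6748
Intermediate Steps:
A = -1/13 (A = 1/(-4 - 9) = 1/(-13) = -1/13 ≈ -0.076923)
h(Z) = Z³
o(K) = 7
L(E) = -28 (L(E) = -4*7 = -28)
-241*L(8) = -241*(-28) = 6748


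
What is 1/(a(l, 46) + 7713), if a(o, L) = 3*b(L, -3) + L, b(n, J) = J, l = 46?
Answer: 1/7750 ≈ 0.00012903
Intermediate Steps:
a(o, L) = -9 + L (a(o, L) = 3*(-3) + L = -9 + L)
1/(a(l, 46) + 7713) = 1/((-9 + 46) + 7713) = 1/(37 + 7713) = 1/7750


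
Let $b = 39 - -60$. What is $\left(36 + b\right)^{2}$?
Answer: $18225$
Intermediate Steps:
$b = 99$ ($b = 39 + 60 = 99$)
$\left(36 + b\right)^{2} = \left(36 + 99\right)^{2} = 135^{2} = 18225$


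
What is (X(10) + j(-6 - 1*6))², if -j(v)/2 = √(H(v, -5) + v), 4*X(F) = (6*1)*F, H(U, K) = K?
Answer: 157 - 60*I*√17 ≈ 157.0 - 247.39*I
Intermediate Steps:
X(F) = 3*F/2 (X(F) = ((6*1)*F)/4 = (6*F)/4 = 3*F/2)
j(v) = -2*√(-5 + v)
(X(10) + j(-6 - 1*6))² = ((3/2)*10 - 2*√(-5 + (-6 - 1*6)))² = (15 - 2*√(-5 + (-6 - 6)))² = (15 - 2*√(-5 - 12))² = (15 - 2*I*√17)²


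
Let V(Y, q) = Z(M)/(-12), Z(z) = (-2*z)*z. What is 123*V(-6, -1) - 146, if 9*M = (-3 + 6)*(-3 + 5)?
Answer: -1232/9 ≈ -136.89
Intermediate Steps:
M = ⅔ (M = ((-3 + 6)*(-3 + 5))/9 = (3*2)/9 = (⅑)*6 = ⅔ ≈ 0.66667)
Z(z) = -2*z²
V(Y, q) = 2/27 (V(Y, q) = -2*(⅔)²/(-12) = -2*4/9*(-1/12) = -8/9*(-1/12) = 2/27)
123*V(-6, -1) - 146 = 123*(2/27) - 146 = 82/9 - 146 = -1232/9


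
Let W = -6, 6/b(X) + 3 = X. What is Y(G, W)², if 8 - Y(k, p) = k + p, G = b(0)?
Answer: 256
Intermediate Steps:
b(X) = 6/(-3 + X)
G = -2 (G = 6/(-3 + 0) = 6/(-3) = 6*(-⅓) = -2)
Y(k, p) = 8 - k - p (Y(k, p) = 8 - (k + p) = 8 + (-k - p) = 8 - k - p)
Y(G, W)² = (8 - 1*(-2) - 1*(-6))² = (8 + 2 + 6)² = 16² = 256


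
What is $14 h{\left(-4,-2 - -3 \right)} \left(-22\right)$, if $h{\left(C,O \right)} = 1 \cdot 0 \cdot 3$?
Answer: $0$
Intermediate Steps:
$h{\left(C,O \right)} = 0$ ($h{\left(C,O \right)} = 0 \cdot 3 = 0$)
$14 h{\left(-4,-2 - -3 \right)} \left(-22\right) = 14 \cdot 0 \left(-22\right) = 0 \left(-22\right) = 0$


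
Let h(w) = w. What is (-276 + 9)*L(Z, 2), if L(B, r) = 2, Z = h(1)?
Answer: -534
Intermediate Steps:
Z = 1
(-276 + 9)*L(Z, 2) = (-276 + 9)*2 = -267*2 = -534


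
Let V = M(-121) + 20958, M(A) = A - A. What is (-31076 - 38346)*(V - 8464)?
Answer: -867358468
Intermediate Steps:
M(A) = 0
V = 20958 (V = 0 + 20958 = 20958)
(-31076 - 38346)*(V - 8464) = (-31076 - 38346)*(20958 - 8464) = -69422*12494 = -867358468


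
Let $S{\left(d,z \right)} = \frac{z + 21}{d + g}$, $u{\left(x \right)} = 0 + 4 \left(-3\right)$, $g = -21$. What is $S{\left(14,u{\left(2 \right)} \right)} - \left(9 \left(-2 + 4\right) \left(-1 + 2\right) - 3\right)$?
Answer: $- \frac{114}{7} \approx -16.286$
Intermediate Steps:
$u{\left(x \right)} = -12$ ($u{\left(x \right)} = 0 - 12 = -12$)
$S{\left(d,z \right)} = \frac{21 + z}{-21 + d}$ ($S{\left(d,z \right)} = \frac{z + 21}{d - 21} = \frac{21 + z}{-21 + d}$)
$S{\left(14,u{\left(2 \right)} \right)} - \left(9 \left(-2 + 4\right) \left(-1 + 2\right) - 3\right) = \frac{21 - 12}{-21 + 14} - \left(9 \left(-2 + 4\right) \left(-1 + 2\right) - 3\right) = \frac{1}{-7} \cdot 9 - \left(9 \cdot 2 \cdot 1 - 3\right) = \left(- \frac{1}{7}\right) 9 - \left(9 \cdot 2 - 3\right) = - \frac{9}{7} - \left(18 - 3\right) = - \frac{9}{7} - 15 = - \frac{114}{7}$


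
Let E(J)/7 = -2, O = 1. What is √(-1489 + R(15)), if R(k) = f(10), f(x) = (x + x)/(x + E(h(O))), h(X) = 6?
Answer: 3*I*√166 ≈ 38.652*I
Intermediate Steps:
E(J) = -14 (E(J) = 7*(-2) = -14)
f(x) = 2*x/(-14 + x) (f(x) = (x + x)/(x - 14) = (2*x)/(-14 + x) = 2*x/(-14 + x))
R(k) = -5 (R(k) = 2*10/(-14 + 10) = 2*10/(-4) = 2*10*(-¼) = -5)
√(-1489 + R(15)) = √(-1489 - 5) = √(-1494) = 3*I*√166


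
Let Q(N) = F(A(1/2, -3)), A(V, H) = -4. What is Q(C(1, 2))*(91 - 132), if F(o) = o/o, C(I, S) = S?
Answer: -41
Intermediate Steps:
F(o) = 1
Q(N) = 1
Q(C(1, 2))*(91 - 132) = 1*(91 - 132) = 1*(-41) = -41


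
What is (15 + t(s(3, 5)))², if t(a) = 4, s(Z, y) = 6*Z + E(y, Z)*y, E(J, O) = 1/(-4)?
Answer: 361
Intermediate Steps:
E(J, O) = -¼
s(Z, y) = 6*Z - y/4
(15 + t(s(3, 5)))² = (15 + 4)² = 19² = 361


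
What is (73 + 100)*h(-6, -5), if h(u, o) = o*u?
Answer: 5190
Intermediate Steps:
(73 + 100)*h(-6, -5) = (73 + 100)*(-5*(-6)) = 173*30 = 5190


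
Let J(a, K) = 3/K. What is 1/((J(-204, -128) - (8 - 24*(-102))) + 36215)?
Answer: 128/4321149 ≈ 2.9622e-5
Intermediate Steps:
1/((J(-204, -128) - (8 - 24*(-102))) + 36215) = 1/((3/(-128) - (8 - 24*(-102))) + 36215) = 1/((3*(-1/128) - (8 + 2448)) + 36215) = 1/((-3/128 - 1*2456) + 36215) = 1/((-3/128 - 2456) + 36215) = 1/(-314371/128 + 36215) = 1/(4321149/128) = 128/4321149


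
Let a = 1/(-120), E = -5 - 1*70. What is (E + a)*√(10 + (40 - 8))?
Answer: -9001*√42/120 ≈ -486.11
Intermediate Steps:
E = -75 (E = -5 - 70 = -75)
a = -1/120 ≈ -0.0083333
(E + a)*√(10 + (40 - 8)) = (-75 - 1/120)*√(10 + (40 - 8)) = -9001*√(10 + 32)/120 = -9001*√42/120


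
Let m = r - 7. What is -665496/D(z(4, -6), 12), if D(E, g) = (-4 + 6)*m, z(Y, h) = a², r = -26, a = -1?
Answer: 110916/11 ≈ 10083.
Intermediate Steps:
z(Y, h) = 1 (z(Y, h) = (-1)² = 1)
m = -33 (m = -26 - 7 = -33)
D(E, g) = -66 (D(E, g) = (-4 + 6)*(-33) = 2*(-33) = -66)
-665496/D(z(4, -6), 12) = -665496/(-66) = -665496*(-1/66) = 110916/11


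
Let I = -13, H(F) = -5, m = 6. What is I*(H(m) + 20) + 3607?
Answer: 3412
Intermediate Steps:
I*(H(m) + 20) + 3607 = -13*(-5 + 20) + 3607 = -13*15 + 3607 = -195 + 3607 = 3412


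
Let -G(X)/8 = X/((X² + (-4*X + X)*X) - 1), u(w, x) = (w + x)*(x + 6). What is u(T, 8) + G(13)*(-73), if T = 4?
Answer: 49360/339 ≈ 145.60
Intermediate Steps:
u(w, x) = (6 + x)*(w + x) (u(w, x) = (w + x)*(6 + x) = (6 + x)*(w + x))
G(X) = -8*X/(-1 - 2*X²) (G(X) = -8*X/((X² + (-4*X + X)*X) - 1) = -8*X/((X² + (-3*X)*X) - 1) = -8*X/((X² - 3*X²) - 1) = -8*X/(-2*X² - 1) = -8*X/(-1 - 2*X²))
u(T, 8) + G(13)*(-73) = (8² + 6*4 + 6*8 + 4*8) + (8*13/(1 + 2*13²))*(-73) = (64 + 24 + 48 + 32) + (8*13/(1 + 2*169))*(-73) = 168 + (8*13/(1 + 338))*(-73) = 168 + (8*13/339)*(-73) = 168 + (8*13*(1/339))*(-73) = 168 + (104/339)*(-73) = 168 - 7592/339 = 49360/339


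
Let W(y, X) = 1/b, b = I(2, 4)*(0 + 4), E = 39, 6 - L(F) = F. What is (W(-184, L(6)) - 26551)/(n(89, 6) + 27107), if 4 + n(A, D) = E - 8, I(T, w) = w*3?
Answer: -1274447/1302432 ≈ -0.97851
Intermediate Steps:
L(F) = 6 - F
I(T, w) = 3*w
b = 48 (b = (3*4)*(0 + 4) = 12*4 = 48)
n(A, D) = 27 (n(A, D) = -4 + (39 - 8) = -4 + 31 = 27)
W(y, X) = 1/48
(W(-184, L(6)) - 26551)/(n(89, 6) + 27107) = (1/48 - 26551)/(27 + 27107) = -1274447/48/27134 = -1274447/48*1/27134 = -1274447/1302432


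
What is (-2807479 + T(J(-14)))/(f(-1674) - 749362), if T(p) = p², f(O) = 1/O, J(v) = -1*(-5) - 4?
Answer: 4699718172/1254431989 ≈ 3.7465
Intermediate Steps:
J(v) = 1 (J(v) = 5 - 4 = 1)
(-2807479 + T(J(-14)))/(f(-1674) - 749362) = (-2807479 + 1²)/(1/(-1674) - 749362) = (-2807479 + 1)/(-1/1674 - 749362) = -2807478/(-1254431989/1674) = -2807478*(-1674/1254431989) = 4699718172/1254431989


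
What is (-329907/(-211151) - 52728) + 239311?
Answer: 39397516940/211151 ≈ 1.8658e+5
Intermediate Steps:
(-329907/(-211151) - 52728) + 239311 = (-329907*(-1/211151) - 52728) + 239311 = (329907/211151 - 52728) + 239311 = -11133240021/211151 + 239311 = 39397516940/211151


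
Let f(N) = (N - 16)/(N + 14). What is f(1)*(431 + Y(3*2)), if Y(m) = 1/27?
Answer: -11638/27 ≈ -431.04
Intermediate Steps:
Y(m) = 1/27
f(N) = (-16 + N)/(14 + N)
f(1)*(431 + Y(3*2)) = ((-16 + 1)/(14 + 1))*(431 + 1/27) = (-15/15)*(11638/27) = ((1/15)*(-15))*(11638/27) = -1*11638/27 = -11638/27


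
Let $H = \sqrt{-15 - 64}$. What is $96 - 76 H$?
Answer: $96 - 76 i \sqrt{79} \approx 96.0 - 675.5 i$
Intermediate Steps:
$H = i \sqrt{79}$ ($H = \sqrt{-79} = i \sqrt{79} \approx 8.8882 i$)
$96 - 76 H = 96 - 76 i \sqrt{79}$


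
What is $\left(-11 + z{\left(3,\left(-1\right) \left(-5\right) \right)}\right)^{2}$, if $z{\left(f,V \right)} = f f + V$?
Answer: $9$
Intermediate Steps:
$z{\left(f,V \right)} = V + f^{2}$ ($z{\left(f,V \right)} = f^{2} + V = V + f^{2}$)
$\left(-11 + z{\left(3,\left(-1\right) \left(-5\right) \right)}\right)^{2} = \left(-11 - \left(-5 - 3^{2}\right)\right)^{2} = \left(-11 + \left(5 + 9\right)\right)^{2} = \left(-11 + 14\right)^{2} = 3^{2} = 9$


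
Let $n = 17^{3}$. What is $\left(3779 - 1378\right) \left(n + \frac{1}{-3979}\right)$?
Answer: $\frac{46936731226}{3979} \approx 1.1796 \cdot 10^{7}$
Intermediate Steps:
$n = 4913$
$\left(3779 - 1378\right) \left(n + \frac{1}{-3979}\right) = \left(3779 - 1378\right) \left(4913 + \frac{1}{-3979}\right) = 2401 \left(4913 - \frac{1}{3979}\right) = 2401 \cdot \frac{19548826}{3979} = \frac{46936731226}{3979}$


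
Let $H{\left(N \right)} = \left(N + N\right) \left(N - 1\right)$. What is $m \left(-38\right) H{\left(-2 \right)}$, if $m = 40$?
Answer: $-18240$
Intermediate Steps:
$H{\left(N \right)} = 2 N \left(-1 + N\right)$
$m \left(-38\right) H{\left(-2 \right)} = 40 \left(-38\right) 2 \left(-2\right) \left(-1 - 2\right) = - 1520 \cdot 2 \left(-2\right) \left(-3\right) = \left(-1520\right) 12 = -18240$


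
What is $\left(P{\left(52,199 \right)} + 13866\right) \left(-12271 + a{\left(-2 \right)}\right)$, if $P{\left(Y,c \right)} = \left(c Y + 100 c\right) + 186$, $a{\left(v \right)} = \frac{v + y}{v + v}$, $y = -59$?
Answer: $-542929725$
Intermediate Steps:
$a{\left(v \right)} = \frac{-59 + v}{2 v}$ ($a{\left(v \right)} = \frac{v - 59}{v + v} = \frac{-59 + v}{2 v}$)
$P{\left(Y,c \right)} = 186 + 100 c + Y c$ ($P{\left(Y,c \right)} = \left(Y c + 100 c\right) + 186 = \left(100 c + Y c\right) + 186 = 186 + 100 c + Y c$)
$\left(P{\left(52,199 \right)} + 13866\right) \left(-12271 + a{\left(-2 \right)}\right) = \left(\left(186 + 100 \cdot 199 + 52 \cdot 199\right) + 13866\right) \left(-12271 + \frac{-59 - 2}{2 \left(-2\right)}\right) = \left(\left(186 + 19900 + 10348\right) + 13866\right) \left(-12271 + \frac{1}{2} \left(- \frac{1}{2}\right) \left(-61\right)\right) = \left(30434 + 13866\right) \left(-12271 + \frac{61}{4}\right) = 44300 \left(- \frac{49023}{4}\right) = -542929725$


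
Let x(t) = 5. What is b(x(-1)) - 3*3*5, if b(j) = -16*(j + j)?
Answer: -205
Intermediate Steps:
b(j) = -32*j
b(x(-1)) - 3*3*5 = -32*5 - 3*3*5 = -160 - 9*5 = -160 - 45 = -205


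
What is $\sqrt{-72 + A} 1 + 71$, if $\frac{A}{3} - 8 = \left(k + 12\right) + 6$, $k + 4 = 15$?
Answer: $71 + \sqrt{39} \approx 77.245$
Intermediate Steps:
$k = 11$ ($k = -4 + 15 = 11$)
$A = 111$ ($A = 24 + 3 \left(\left(11 + 12\right) + 6\right) = 24 + 3 \left(23 + 6\right) = 24 + 3 \cdot 29 = 24 + 87 = 111$)
$\sqrt{-72 + A} 1 + 71 = \sqrt{-72 + 111} \cdot 1 + 71 = \sqrt{39} \cdot 1 + 71 = \sqrt{39} + 71 = 71 + \sqrt{39}$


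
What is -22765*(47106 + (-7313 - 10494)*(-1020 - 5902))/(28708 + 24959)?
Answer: -2807087497400/53667 ≈ -5.2306e+7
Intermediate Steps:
-22765*(47106 + (-7313 - 10494)*(-1020 - 5902))/(28708 + 24959) = -22765/(53667/(47106 - 17807*(-6922))) = -22765/(53667/(47106 + 123260054)) = -22765/(53667/123307160) = -22765/(53667*(1/123307160)) = -22765/53667/123307160 = -22765*123307160/53667 = -2807087497400/53667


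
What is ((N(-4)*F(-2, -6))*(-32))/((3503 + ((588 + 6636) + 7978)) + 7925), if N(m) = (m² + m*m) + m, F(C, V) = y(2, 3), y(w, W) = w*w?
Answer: -1792/13315 ≈ -0.13459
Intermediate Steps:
y(w, W) = w²
F(C, V) = 4 (F(C, V) = 2² = 4)
N(m) = m + 2*m² (N(m) = (m² + m²) + m = 2*m² + m = m + 2*m²)
((N(-4)*F(-2, -6))*(-32))/((3503 + ((588 + 6636) + 7978)) + 7925) = ((-4*(1 + 2*(-4))*4)*(-32))/((3503 + ((588 + 6636) + 7978)) + 7925) = ((-4*(1 - 8)*4)*(-32))/((3503 + (7224 + 7978)) + 7925) = ((-4*(-7)*4)*(-32))/((3503 + 15202) + 7925) = ((28*4)*(-32))/(18705 + 7925) = (112*(-32))/26630 = -3584*1/26630 = -1792/13315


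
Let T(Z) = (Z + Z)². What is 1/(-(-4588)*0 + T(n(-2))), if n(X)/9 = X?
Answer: 1/1296 ≈ 0.00077160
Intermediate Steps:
n(X) = 9*X
T(Z) = 4*Z² (T(Z) = (2*Z)² = 4*Z²)
1/(-(-4588)*0 + T(n(-2))) = 1/(-(-4588)*0 + 4*(9*(-2))²) = 1/(-124*0 + 4*(-18)²) = 1/(0 + 4*324) = 1/(0 + 1296) = 1/1296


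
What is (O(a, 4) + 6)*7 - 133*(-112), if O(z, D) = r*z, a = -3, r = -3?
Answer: 15001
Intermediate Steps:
O(z, D) = -3*z
(O(a, 4) + 6)*7 - 133*(-112) = (-3*(-3) + 6)*7 - 133*(-112) = (9 + 6)*7 + 14896 = 15*7 + 14896 = 105 + 14896 = 15001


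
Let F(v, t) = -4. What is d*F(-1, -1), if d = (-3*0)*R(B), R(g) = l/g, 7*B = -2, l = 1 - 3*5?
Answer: 0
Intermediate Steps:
l = -14 (l = 1 - 15 = -14)
B = -2/7 (B = (⅐)*(-2) = -2/7 ≈ -0.28571)
R(g) = -14/g
d = 0 (d = (-3*0)*(-14/(-2/7)) = 0*(-14*(-7/2)) = 0*49 = 0)
d*F(-1, -1) = 0*(-4) = 0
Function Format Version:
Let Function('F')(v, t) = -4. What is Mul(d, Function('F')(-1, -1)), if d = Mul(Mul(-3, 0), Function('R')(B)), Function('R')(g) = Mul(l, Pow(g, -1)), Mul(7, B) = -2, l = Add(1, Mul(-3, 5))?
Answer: 0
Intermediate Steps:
l = -14 (l = Add(1, -15) = -14)
B = Rational(-2, 7) (B = Mul(Rational(1, 7), -2) = Rational(-2, 7) ≈ -0.28571)
Function('R')(g) = Mul(-14, Pow(g, -1))
d = 0 (d = Mul(Mul(-3, 0), Mul(-14, Pow(Rational(-2, 7), -1))) = Mul(0, Mul(-14, Rational(-7, 2))) = Mul(0, 49) = 0)
Mul(d, Function('F')(-1, -1)) = Mul(0, -4) = 0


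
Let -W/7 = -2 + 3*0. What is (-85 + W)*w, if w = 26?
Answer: -1846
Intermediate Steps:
W = 14 (W = -7*(-2 + 3*0) = -7*(-2 + 0) = -7*(-2) = 14)
(-85 + W)*w = (-85 + 14)*26 = -71*26 = -1846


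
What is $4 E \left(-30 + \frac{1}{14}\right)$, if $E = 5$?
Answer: $- \frac{4190}{7} \approx -598.57$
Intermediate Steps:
$4 E \left(-30 + \frac{1}{14}\right) = 4 \cdot 5 \left(-30 + \frac{1}{14}\right) = 20 \left(-30 + \frac{1}{14}\right) = 20 \left(- \frac{419}{14}\right) = - \frac{4190}{7}$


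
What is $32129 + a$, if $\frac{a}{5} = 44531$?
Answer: $254784$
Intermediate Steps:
$a = 222655$ ($a = 5 \cdot 44531 = 222655$)
$32129 + a = 32129 + 222655 = 254784$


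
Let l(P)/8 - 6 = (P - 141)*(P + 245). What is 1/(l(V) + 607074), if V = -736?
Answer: 1/4051978 ≈ 2.4679e-7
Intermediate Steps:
l(P) = 48 + 8*(-141 + P)*(245 + P) (l(P) = 48 + 8*((P - 141)*(P + 245)) = 48 + 8*((-141 + P)*(245 + P)) = 48 + 8*(-141 + P)*(245 + P))
1/(l(V) + 607074) = 1/((-276312 + 8*(-736)² + 832*(-736)) + 607074) = 1/((-276312 + 8*541696 - 612352) + 607074) = 1/((-276312 + 4333568 - 612352) + 607074) = 1/(3444904 + 607074) = 1/4051978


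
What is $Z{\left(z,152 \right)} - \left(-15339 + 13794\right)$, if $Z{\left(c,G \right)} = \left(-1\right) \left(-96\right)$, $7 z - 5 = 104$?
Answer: $1641$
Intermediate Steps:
$z = \frac{109}{7}$ ($z = \frac{5}{7} + \frac{1}{7} \cdot 104 = \frac{5}{7} + \frac{104}{7} = \frac{109}{7} \approx 15.571$)
$Z{\left(c,G \right)} = 96$
$Z{\left(z,152 \right)} - \left(-15339 + 13794\right) = 96 - \left(-15339 + 13794\right) = 96 - -1545 = 96 + 1545 = 1641$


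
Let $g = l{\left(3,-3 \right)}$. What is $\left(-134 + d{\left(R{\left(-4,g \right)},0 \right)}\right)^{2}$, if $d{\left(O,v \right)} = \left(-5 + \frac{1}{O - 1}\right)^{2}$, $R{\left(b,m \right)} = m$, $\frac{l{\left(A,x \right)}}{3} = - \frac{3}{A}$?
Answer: $\frac{2900209}{256} \approx 11329.0$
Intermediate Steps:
$l{\left(A,x \right)} = - \frac{9}{A}$ ($l{\left(A,x \right)} = 3 \left(- \frac{3}{A}\right) = - \frac{9}{A}$)
$g = -3$ ($g = - \frac{9}{3} = \left(-9\right) \frac{1}{3} = -3$)
$d{\left(O,v \right)} = \left(-5 + \frac{1}{-1 + O}\right)^{2}$
$\left(-134 + d{\left(R{\left(-4,g \right)},0 \right)}\right)^{2} = \left(-134 + \frac{\left(-6 + 5 \left(-3\right)\right)^{2}}{\left(-1 - 3\right)^{2}}\right)^{2} = \left(-134 + \frac{\left(-6 - 15\right)^{2}}{16}\right)^{2} = \left(-134 + \frac{\left(-21\right)^{2}}{16}\right)^{2} = \left(-134 + \frac{1}{16} \cdot 441\right)^{2} = \left(-134 + \frac{441}{16}\right)^{2} = \left(- \frac{1703}{16}\right)^{2} = \frac{2900209}{256}$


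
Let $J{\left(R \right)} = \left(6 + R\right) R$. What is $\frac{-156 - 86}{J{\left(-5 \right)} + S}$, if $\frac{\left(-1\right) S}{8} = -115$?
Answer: $- \frac{242}{915} \approx -0.26448$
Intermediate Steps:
$S = 920$ ($S = \left(-8\right) \left(-115\right) = 920$)
$J{\left(R \right)} = R \left(6 + R\right)$
$\frac{-156 - 86}{J{\left(-5 \right)} + S} = \frac{-156 - 86}{- 5 \left(6 - 5\right) + 920} = - \frac{242}{\left(-5\right) 1 + 920} = - \frac{242}{-5 + 920} = - \frac{242}{915}$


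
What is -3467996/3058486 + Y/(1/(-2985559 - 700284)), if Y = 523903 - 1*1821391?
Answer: 7313355476289561314/1529243 ≈ 4.7823e+12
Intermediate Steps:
Y = -1297488 (Y = 523903 - 1821391 = -1297488)
-3467996/3058486 + Y/(1/(-2985559 - 700284)) = -3467996/3058486 - 1297488/(1/(-2985559 - 700284)) = -3467996*1/3058486 - 1297488/(1/(-3685843)) = -1733998/1529243 - 1297488/(-1/3685843) = -1733998/1529243 - 1297488*(-3685843) = -1733998/1529243 + 4782337062384 = 7313355476289561314/1529243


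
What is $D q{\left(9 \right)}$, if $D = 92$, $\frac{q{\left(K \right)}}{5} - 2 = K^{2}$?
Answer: $38180$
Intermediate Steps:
$q{\left(K \right)} = 10 + 5 K^{2}$
$D q{\left(9 \right)} = 92 \left(10 + 5 \cdot 9^{2}\right) = 92 \left(10 + 5 \cdot 81\right) = 92 \left(10 + 405\right) = 92 \cdot 415 = 38180$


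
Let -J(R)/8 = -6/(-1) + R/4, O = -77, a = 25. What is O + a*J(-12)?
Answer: -677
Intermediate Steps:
J(R) = -48 - 2*R (J(R) = -8*(-6/(-1) + R/4) = -8*(-6*(-1) + R*(¼)) = -8*(6 + R/4) = -48 - 2*R)
O + a*J(-12) = -77 + 25*(-48 - 2*(-12)) = -77 + 25*(-48 + 24) = -77 + 25*(-24) = -77 - 600 = -677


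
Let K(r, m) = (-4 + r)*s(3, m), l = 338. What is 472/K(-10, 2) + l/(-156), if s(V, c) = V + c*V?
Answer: -745/126 ≈ -5.9127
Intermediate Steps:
s(V, c) = V + V*c
K(r, m) = (-4 + r)*(3 + 3*m) (K(r, m) = (-4 + r)*(3*(1 + m)) = (-4 + r)*(3 + 3*m))
472/K(-10, 2) + l/(-156) = 472/((3*(1 + 2)*(-4 - 10))) + 338/(-156) = 472/((3*3*(-14))) + 338*(-1/156) = 472/(-126) - 13/6 = 472*(-1/126) - 13/6 = -236/63 - 13/6 = -745/126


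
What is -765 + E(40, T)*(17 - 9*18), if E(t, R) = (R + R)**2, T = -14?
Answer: -114445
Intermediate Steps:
E(t, R) = 4*R**2 (E(t, R) = (2*R)**2 = 4*R**2)
-765 + E(40, T)*(17 - 9*18) = -765 + (4*(-14)**2)*(17 - 9*18) = -765 + (4*196)*(17 - 162) = -765 + 784*(-145) = -765 - 113680 = -114445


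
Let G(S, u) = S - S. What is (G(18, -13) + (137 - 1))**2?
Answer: 18496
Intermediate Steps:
G(S, u) = 0
(G(18, -13) + (137 - 1))**2 = (0 + (137 - 1))**2 = (0 + 136)**2 = 136**2 = 18496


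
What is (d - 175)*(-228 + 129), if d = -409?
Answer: 57816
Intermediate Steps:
(d - 175)*(-228 + 129) = (-409 - 175)*(-228 + 129) = -584*(-99) = 57816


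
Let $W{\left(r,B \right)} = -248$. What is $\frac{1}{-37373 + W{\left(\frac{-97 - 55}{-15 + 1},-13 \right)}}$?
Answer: $- \frac{1}{37621} \approx -2.6581 \cdot 10^{-5}$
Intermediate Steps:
$\frac{1}{-37373 + W{\left(\frac{-97 - 55}{-15 + 1},-13 \right)}} = \frac{1}{-37373 - 248} = \frac{1}{-37621} = - \frac{1}{37621}$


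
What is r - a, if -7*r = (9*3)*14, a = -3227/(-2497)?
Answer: -138065/2497 ≈ -55.292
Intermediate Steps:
a = 3227/2497 (a = -3227*(-1/2497) = 3227/2497 ≈ 1.2924)
r = -54 (r = -9*3*14/7 = -27*14/7 = -1/7*378 = -54)
r - a = -54 - 1*3227/2497 = -54 - 3227/2497 = -138065/2497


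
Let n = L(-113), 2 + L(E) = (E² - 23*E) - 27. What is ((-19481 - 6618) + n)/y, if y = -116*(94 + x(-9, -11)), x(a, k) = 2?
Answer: 1345/1392 ≈ 0.96624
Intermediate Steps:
L(E) = -29 + E² - 23*E (L(E) = -2 + ((E² - 23*E) - 27) = -2 + (-27 + E² - 23*E) = -29 + E² - 23*E)
n = 15339 (n = -29 + (-113)² - 23*(-113) = -29 + 12769 + 2599 = 15339)
y = -11136 (y = -116*(94 + 2) = -116*96 = -11136)
((-19481 - 6618) + n)/y = ((-19481 - 6618) + 15339)/(-11136) = (-26099 + 15339)*(-1/11136) = -10760*(-1/11136) = 1345/1392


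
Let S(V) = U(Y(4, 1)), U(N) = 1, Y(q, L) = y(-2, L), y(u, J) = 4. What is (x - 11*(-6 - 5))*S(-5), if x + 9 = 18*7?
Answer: 238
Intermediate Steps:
Y(q, L) = 4
S(V) = 1
x = 117 (x = -9 + 18*7 = -9 + 126 = 117)
(x - 11*(-6 - 5))*S(-5) = (117 - 11*(-6 - 5))*1 = (117 - 11*(-11))*1 = (117 + 121)*1 = 238*1 = 238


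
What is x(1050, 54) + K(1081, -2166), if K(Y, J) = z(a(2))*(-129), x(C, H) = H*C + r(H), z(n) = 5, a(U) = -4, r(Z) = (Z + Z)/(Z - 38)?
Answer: 224247/4 ≈ 56062.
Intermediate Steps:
r(Z) = 2*Z/(-38 + Z) (r(Z) = (2*Z)/(-38 + Z) = 2*Z/(-38 + Z))
x(C, H) = C*H + 2*H/(-38 + H) (x(C, H) = H*C + 2*H/(-38 + H) = C*H + 2*H/(-38 + H))
K(Y, J) = -645 (K(Y, J) = 5*(-129) = -645)
x(1050, 54) + K(1081, -2166) = 54*(2 + 1050*(-38 + 54))/(-38 + 54) - 645 = 54*(2 + 1050*16)/16 - 645 = 54*(1/16)*(2 + 16800) - 645 = 54*(1/16)*16802 - 645 = 226827/4 - 645 = 224247/4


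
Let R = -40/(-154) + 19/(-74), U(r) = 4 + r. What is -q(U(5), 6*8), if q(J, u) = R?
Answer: -17/5698 ≈ -0.0029835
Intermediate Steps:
R = 17/5698 (R = -40*(-1/154) + 19*(-1/74) = 20/77 - 19/74 = 17/5698 ≈ 0.0029835)
q(J, u) = 17/5698
-q(U(5), 6*8) = -1*17/5698 = -17/5698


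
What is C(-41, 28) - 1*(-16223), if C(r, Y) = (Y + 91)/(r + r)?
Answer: 1330167/82 ≈ 16222.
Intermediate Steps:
C(r, Y) = (91 + Y)/(2*r) (C(r, Y) = (91 + Y)/((2*r)) = (91 + Y)*(1/(2*r)) = (91 + Y)/(2*r))
C(-41, 28) - 1*(-16223) = (½)*(91 + 28)/(-41) - 1*(-16223) = (½)*(-1/41)*119 + 16223 = -119/82 + 16223 = 1330167/82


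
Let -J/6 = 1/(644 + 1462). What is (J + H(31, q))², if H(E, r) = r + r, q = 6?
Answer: 17732521/123201 ≈ 143.93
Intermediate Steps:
H(E, r) = 2*r
J = -1/351 (J = -6/(644 + 1462) = -6/2106 = -6*1/2106 = -1/351 ≈ -0.0028490)
(J + H(31, q))² = (-1/351 + 2*6)² = (-1/351 + 12)² = (4211/351)² = 17732521/123201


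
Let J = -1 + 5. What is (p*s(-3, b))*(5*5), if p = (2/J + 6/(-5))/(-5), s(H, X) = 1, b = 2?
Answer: 7/2 ≈ 3.5000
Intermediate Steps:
J = 4
p = 7/50 (p = (2/4 + 6/(-5))/(-5) = (2*(¼) + 6*(-⅕))*(-⅕) = (½ - 6/5)*(-⅕) = -7/10*(-⅕) = 7/50 ≈ 0.14000)
(p*s(-3, b))*(5*5) = ((7/50)*1)*(5*5) = (7/50)*25 = 7/2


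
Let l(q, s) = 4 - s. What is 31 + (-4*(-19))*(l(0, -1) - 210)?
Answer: -15549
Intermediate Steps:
31 + (-4*(-19))*(l(0, -1) - 210) = 31 + (-4*(-19))*((4 - 1*(-1)) - 210) = 31 + 76*((4 + 1) - 210) = 31 + 76*(5 - 210) = 31 + 76*(-205) = 31 - 15580 = -15549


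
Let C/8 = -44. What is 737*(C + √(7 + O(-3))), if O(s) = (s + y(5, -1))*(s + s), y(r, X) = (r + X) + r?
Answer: -259424 + 737*I*√29 ≈ -2.5942e+5 + 3968.9*I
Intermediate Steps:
y(r, X) = X + 2*r (y(r, X) = (X + r) + r = X + 2*r)
C = -352 (C = 8*(-44) = -352)
O(s) = 2*s*(9 + s) (O(s) = (s + (-1 + 2*5))*(s + s) = (s + (-1 + 10))*(2*s) = (s + 9)*(2*s) = (9 + s)*(2*s) = 2*s*(9 + s))
737*(C + √(7 + O(-3))) = 737*(-352 + √(7 + 2*(-3)*(9 - 3))) = 737*(-352 + √(7 + 2*(-3)*6)) = 737*(-352 + √(7 - 36)) = 737*(-352 + √(-29)) = 737*(-352 + I*√29) = -259424 + 737*I*√29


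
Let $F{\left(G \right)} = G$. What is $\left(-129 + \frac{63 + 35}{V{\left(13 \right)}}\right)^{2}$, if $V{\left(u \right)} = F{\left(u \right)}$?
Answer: $\frac{2493241}{169} \approx 14753.0$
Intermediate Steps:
$V{\left(u \right)} = u$
$\left(-129 + \frac{63 + 35}{V{\left(13 \right)}}\right)^{2} = \left(-129 + \frac{63 + 35}{13}\right)^{2} = \left(-129 + 98 \cdot \frac{1}{13}\right)^{2} = \left(-129 + \frac{98}{13}\right)^{2} = \left(- \frac{1579}{13}\right)^{2} = \frac{2493241}{169}$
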